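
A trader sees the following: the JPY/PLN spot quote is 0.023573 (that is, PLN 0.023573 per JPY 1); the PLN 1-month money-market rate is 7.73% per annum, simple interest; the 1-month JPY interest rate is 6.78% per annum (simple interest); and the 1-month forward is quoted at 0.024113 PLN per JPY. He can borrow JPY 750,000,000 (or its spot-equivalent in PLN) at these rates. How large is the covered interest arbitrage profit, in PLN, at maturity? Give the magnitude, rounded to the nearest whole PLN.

T = 1/12 years.
Keep in JPY, deliver into the forward: 750,000,000·1.005650·0.024113 = PLN 18,186,928.84.
Swap to PLN now, deposit: 750,000,000·0.023573·1.0064416667 = PLN 17,793,637.06.
The quoted forward overvalues JPY, so borrow PLN, buy JPY at spot, deposit the JPY at 6.78%, and sell the proceeds forward at 0.024113.
The gap between the two covered legs is PLN 393,292.

PLN 393,292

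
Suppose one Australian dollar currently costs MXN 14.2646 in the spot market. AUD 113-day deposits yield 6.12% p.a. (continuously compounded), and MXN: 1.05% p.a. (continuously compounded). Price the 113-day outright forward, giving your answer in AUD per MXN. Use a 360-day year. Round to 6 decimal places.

0.071228

T = 113/360 years.
Growth of 1 MXN over T: e^(0.0105×113/360) = 1.0033013.
Growth of 1 AUD over T: e^(0.0612×113/360) = 1.0193957.
Forward (MXN per AUD) = 14.2646 × 1.0033013 / 1.0193957 = 14.03939.
Quoted the other way: 1/14.03939 = 0.071228 AUD per MXN.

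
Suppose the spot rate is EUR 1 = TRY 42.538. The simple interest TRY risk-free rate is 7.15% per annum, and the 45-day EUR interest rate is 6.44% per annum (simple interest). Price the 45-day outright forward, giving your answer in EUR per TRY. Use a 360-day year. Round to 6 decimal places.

T = 45/360 years.
TRY growth factor: 1 + 0.0715×45/360 = 1.0089375.
EUR accumulates by 1 + 0.0644×45/360 = 1.008050.
Forward (TRY per EUR) = 42.538 × 1.0089375 / 1.008050 = 42.57545.
Invert for EUR per TRY: 1 / 42.57545 = 0.023488.

0.023488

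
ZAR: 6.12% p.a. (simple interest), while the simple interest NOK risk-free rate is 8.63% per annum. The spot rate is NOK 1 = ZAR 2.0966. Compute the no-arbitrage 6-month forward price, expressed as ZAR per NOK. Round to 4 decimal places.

2.0714

T = 6/12 years.
ZAR growth factor: 1 + 0.0612×6/12 = 1.030600.
NOK growth factor: 1 + 0.0863×6/12 = 1.043150.
So F = 2.0966 × 1.030600 / 1.043150 = 2.071376 (ZAR/NOK).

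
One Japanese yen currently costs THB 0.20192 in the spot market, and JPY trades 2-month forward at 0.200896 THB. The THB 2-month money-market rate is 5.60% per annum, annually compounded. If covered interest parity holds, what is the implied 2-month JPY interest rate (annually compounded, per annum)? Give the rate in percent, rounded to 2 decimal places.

T = 2/12 years.
By CIP, F/S equals the THB-to-JPY growth ratio: 0.200896/0.20192 = 0.9949287.
THB growth factor: (1 + 0.0560)^(2/12) = 1.0091227.
That pins the JPY growth at 1.0142663.
Annualise: 1.0142663^(12/2) − 1 = 0.088709 = 8.87%.

8.87%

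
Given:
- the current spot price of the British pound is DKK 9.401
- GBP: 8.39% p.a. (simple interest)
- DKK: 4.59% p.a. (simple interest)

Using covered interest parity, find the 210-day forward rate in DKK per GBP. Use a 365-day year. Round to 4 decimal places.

9.2049

T = 210/365 years.
DKK accumulates by 1 + 0.0459×210/365 = 1.0264082.
GBP growth factor: 1 + 0.0839×210/365 = 1.0482712.
Forward (DKK per GBP) = 9.401 × 1.0264082 / 1.0482712 = 9.204930.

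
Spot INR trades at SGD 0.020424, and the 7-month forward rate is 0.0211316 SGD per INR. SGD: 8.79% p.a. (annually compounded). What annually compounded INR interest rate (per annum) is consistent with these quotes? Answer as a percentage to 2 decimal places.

T = 7/12 years.
CIP gives F = S · g_SGD/g_INR, so g_SGD/g_INR = 0.0211316/0.020424 = 1.0346455.
SGD growth factor: (1 + 0.0879)^(7/12) = 1.050373.
That pins the INR growth at 1.0152009.
Annualise: 1.0152009^(12/7) − 1 = 0.026200 = 2.62%.

2.62%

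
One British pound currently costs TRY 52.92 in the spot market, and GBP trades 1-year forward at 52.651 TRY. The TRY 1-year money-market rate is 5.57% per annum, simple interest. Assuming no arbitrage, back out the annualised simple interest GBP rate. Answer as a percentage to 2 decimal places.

6.11%

T = 1 year.
F/S = 52.651/52.92 = 0.9949169 = (growth of TRY) / (growth of GBP).
TRY growth factor: 1 + 0.0557×1 = 1.055700.
So the GBP growth factor = 1.0610936.
(1.0610936 − 1)/T = 0.061094, i.e. 6.11%.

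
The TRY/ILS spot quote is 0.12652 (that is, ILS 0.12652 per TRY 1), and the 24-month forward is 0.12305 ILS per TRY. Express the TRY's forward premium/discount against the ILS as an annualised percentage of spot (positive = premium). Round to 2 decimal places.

-1.37%

T = 2 years.
TRY trades forward at -2.74265% vs spot over the period.
Per annum: -0.0274265 / 2 = -0.013713 = -1.37%.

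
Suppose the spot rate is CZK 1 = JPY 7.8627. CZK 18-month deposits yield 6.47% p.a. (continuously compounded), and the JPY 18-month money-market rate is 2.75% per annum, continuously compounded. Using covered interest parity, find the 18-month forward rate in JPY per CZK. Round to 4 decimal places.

T = 18/12 years.
JPY accumulates by e^(0.0275×18/12) = 1.0421126.
CZK accumulates by e^(0.0647×18/12) = 1.1019155.
CIP: F = S · (grow JPY)/(grow CZK) = 7.8627 × 1.0421126/1.1019155 = 7.435977 JPY per CZK.

7.4360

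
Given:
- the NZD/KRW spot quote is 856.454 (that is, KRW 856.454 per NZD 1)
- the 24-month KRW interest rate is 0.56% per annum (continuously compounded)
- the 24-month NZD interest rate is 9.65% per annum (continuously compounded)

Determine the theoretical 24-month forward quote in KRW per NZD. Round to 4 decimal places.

714.0840

T = 2 years.
Growth of 1 KRW over T: e^(0.0056×2) = 1.011262955.
Growth of 1 NZD over T: e^(0.0965×2) = 1.212882794.
So F = 856.454 × 1.011262955 / 1.212882794 = 714.084005 (KRW/NZD).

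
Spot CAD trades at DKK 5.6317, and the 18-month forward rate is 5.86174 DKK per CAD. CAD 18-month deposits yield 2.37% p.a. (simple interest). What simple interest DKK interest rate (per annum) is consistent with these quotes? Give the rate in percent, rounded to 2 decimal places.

5.19%

T = 18/12 years.
CIP gives F = S · g_DKK/g_CAD, so g_DKK/g_CAD = 5.86174/5.6317 = 1.0408473.
CAD growth factor: 1 + 0.0237×18/12 = 1.035550.
Hence g_DKK = 1.0778494.
(1.0778494 − 1)/T = 0.051900, i.e. 5.19%.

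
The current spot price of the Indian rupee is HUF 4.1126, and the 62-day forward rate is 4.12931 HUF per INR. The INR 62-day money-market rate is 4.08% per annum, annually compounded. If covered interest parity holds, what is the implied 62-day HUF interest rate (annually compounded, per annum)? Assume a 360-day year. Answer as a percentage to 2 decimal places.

T = 62/360 years.
F/S = 4.12931/4.1126 = 1.0040631 = (growth of HUF) / (growth of INR).
INR growth factor: (1 + 0.0408)^(62/360) = 1.0069109.
So the HUF growth factor = 1.0110021.
Annualise: 1.0110021^(360/62) − 1 = 0.065596 = 6.56%.

6.56%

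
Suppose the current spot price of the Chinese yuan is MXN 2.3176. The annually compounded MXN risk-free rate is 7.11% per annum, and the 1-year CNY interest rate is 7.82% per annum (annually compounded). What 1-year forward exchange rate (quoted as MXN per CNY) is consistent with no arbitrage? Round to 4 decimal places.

T = 1 year.
MXN accumulates by (1 + 0.0711)^1 = 1.071100.
CNY growth factor: (1 + 0.0782)^1 = 1.078200.
Forward (MXN per CNY) = 2.3176 × 1.071100 / 1.078200 = 2.302338.

2.3023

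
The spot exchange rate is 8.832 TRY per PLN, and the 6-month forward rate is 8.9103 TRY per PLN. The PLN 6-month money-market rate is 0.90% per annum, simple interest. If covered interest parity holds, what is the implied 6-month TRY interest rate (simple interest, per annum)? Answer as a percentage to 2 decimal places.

2.68%

T = 6/12 years.
CIP gives F = S · g_TRY/g_PLN, so g_TRY/g_PLN = 8.9103/8.832 = 1.0088655.
The PLN side grows by 1 + 0.0090×6/12 = 1.004500.
That pins the TRY growth at 1.0134054.
r = (1.0134054 − 1)/(6/12) = 0.026811 → 2.68%.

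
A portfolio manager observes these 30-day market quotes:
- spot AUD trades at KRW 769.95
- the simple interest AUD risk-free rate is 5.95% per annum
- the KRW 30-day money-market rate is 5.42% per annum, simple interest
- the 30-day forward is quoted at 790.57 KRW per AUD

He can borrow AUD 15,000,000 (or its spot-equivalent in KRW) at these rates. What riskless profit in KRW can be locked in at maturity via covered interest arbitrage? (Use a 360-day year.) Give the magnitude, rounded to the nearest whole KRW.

KRW 315,934,531

T = 30/360 years.
Keep in AUD, deliver into the forward: 15,000,000·1.004958333333·790.57 = KRW 11,917,348,643.75.
Swap to KRW now, deposit: 15,000,000·769.95·1.004516666667 = KRW 11,601,414,112.50.
The quoted forward overvalues AUD, so borrow KRW, buy AUD at spot, deposit the AUD at 5.95%, and sell the proceeds forward at 790.57.
The gap between the two covered legs is KRW 315,934,531.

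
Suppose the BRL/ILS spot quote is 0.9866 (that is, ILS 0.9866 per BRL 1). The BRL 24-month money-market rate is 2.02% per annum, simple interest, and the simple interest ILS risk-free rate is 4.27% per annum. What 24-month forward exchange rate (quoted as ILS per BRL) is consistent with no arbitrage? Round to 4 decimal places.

T = 2 years.
Growth of 1 ILS over T: 1 + 0.0427×2 = 1.085400.
BRL growth factor: 1 + 0.0202×2 = 1.040400.
Forward (ILS per BRL) = 0.9866 × 1.085400 / 1.040400 = 1.029273.

1.0293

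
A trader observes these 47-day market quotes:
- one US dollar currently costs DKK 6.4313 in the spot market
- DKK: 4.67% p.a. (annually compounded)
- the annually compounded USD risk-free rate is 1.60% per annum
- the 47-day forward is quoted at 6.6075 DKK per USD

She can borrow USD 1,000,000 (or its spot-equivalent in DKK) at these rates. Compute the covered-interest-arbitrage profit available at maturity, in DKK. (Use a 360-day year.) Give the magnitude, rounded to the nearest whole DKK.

T = 47/360 years.
Route A — deposit USD, sell forward: 1,000,000 × 1.002074503 × 6.6075 = DKK 6,621,207.28.
Route B — convert at spot, deposit DKK: 1,000,000 × 6.4313 × 1.005976653 = DKK 6,469,737.65.
The quoted forward overvalues USD, so borrow DKK, buy USD at spot, deposit the USD at 1.60%, and sell the proceeds forward at 6.6075.
Profit = 6,621,207.28 − 6,469,737.65 = DKK 151,470.

DKK 151,470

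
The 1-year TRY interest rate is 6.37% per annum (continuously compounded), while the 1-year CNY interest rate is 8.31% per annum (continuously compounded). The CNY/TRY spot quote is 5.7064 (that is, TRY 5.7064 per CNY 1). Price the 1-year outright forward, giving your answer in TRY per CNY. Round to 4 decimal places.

T = 1 year.
TRY accumulates by e^(0.0637×1) = 1.0657726.
CNY growth factor: e^(0.0831×1) = 1.0866505.
Forward (TRY per CNY) = 5.7064 × 1.0657726 / 1.0866505 = 5.596762.

5.5968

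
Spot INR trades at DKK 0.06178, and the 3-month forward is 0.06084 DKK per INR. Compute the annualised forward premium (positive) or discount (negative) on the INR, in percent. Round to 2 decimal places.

-6.09%

T = 3/12 years.
(F − S)/S = (0.06084 − 0.06178)/0.06178 = -0.0152153.
Per annum: -0.0152153 / (3/12) = -0.060861 = -6.09%.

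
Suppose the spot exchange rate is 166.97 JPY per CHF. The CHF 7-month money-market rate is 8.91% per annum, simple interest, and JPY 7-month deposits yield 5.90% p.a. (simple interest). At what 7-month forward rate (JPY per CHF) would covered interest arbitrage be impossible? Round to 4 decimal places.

164.1831

T = 7/12 years.
Growth of 1 JPY over T: 1 + 0.0590×7/12 = 1.034416667.
CHF accumulates by 1 + 0.0891×7/12 = 1.051975.
CIP: F = S · (grow JPY)/(grow CHF) = 166.97 × 1.034416667/1.051975 = 164.183133 JPY per CHF.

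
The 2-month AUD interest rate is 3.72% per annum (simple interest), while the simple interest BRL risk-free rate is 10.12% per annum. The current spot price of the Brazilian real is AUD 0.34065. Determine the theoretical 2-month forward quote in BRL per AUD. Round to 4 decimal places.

T = 2/12 years.
Growth of 1 AUD over T: 1 + 0.0372×2/12 = 1.006200.
BRL growth factor: 1 + 0.1012×2/12 = 1.0168667.
So F = 0.34065 × 1.006200 / 1.0168667 = 0.3370767 (AUD/BRL).
Quoted the other way: 1/0.3370767 = 2.9667 BRL per AUD.

2.9667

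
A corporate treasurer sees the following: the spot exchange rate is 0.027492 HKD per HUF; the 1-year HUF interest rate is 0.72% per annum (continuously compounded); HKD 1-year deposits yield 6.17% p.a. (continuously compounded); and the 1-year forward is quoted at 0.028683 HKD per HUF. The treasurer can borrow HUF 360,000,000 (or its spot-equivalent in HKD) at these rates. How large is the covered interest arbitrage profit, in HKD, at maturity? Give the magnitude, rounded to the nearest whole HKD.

HKD 126,510

T = 1 year.
Keep in HUF, deliver into the forward: 360,000,000·1.0072259823·0.028683 = HKD 10,400,494.63.
Swap to HKD now, deposit: 360,000,000·0.027492·1.0636432039 = HKD 10,527,004.43.
The quoted forward undervalues HUF, so borrow HUF, convert to HKD at spot, deposit the HKD at 6.17%, and buy HUF forward at 0.028683 to cover the loan.
Profit = 10,527,004.43 − 10,400,494.63 = HKD 126,510.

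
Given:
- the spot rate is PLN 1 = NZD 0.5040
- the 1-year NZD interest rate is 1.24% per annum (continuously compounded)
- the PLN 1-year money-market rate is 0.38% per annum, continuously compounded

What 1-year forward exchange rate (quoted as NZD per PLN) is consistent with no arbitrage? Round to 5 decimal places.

T = 1 year.
NZD growth factor: e^(0.0124×1) = 1.0124772.
PLN accumulates by e^(0.0038×1) = 1.0038072.
CIP: F = S · (grow NZD)/(grow PLN) = 0.504 × 1.0124772/1.0038072 = 0.5083531 NZD per PLN.

0.50835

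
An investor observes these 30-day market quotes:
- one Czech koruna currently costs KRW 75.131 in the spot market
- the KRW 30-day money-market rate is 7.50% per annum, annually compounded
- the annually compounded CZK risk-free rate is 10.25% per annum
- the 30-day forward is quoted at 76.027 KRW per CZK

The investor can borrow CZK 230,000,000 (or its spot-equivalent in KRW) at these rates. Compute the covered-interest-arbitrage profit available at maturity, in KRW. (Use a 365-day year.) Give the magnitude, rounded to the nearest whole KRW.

KRW 243,866,764

T = 30/365 years.
Keep in CZK, deliver into the forward: 230,000,000·1.00805254973·76.027 = KRW 17,627,018,575.61.
Swap to KRW now, deposit: 230,000,000·75.131·1.005961865564 = KRW 17,383,151,811.99.
The quoted forward overvalues CZK, so borrow KRW, buy CZK at spot, deposit the CZK at 10.25%, and sell the proceeds forward at 76.027.
Arbitrage profit = |17,627,018,575.61 − 17,383,151,811.99| = KRW 243,866,764.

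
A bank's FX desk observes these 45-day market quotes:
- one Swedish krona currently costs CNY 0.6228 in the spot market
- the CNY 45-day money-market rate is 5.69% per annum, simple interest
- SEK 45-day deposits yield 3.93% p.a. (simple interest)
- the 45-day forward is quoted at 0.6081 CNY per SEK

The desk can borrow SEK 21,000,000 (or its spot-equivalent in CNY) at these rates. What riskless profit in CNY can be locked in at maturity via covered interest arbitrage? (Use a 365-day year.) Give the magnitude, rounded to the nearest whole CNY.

CNY 338,575

T = 45/365 years.
Invest the SEK and cover forward: 21,000,000 × 1.0048452055 × 0.6081 = CNY 12,831,973.76.
Convert at spot and invest in CNY: 21,000,000 × 0.6228 × 1.0070150685 = CNY 13,170,548.68.
The quoted forward undervalues SEK, so borrow SEK, convert to CNY at spot, deposit the CNY at 5.69%, and buy SEK forward at 0.6081 to cover the loan.
The gap between the two covered legs is CNY 338,575.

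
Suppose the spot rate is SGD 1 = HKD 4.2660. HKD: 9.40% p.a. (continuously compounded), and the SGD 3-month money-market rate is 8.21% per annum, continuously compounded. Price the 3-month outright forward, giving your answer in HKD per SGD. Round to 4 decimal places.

T = 3/12 years.
HKD accumulates by e^(0.0940×3/12) = 1.0237783.
SGD growth factor: e^(0.0821×3/12) = 1.0207371.
Forward (HKD per SGD) = 4.266 × 1.0237783 / 1.0207371 = 4.278710.

4.2787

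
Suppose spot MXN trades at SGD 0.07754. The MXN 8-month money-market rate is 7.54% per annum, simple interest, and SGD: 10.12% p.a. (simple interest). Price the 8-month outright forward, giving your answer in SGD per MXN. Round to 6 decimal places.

T = 8/12 years.
SGD accumulates by 1 + 0.1012×8/12 = 1.0674667.
MXN accumulates by 1 + 0.0754×8/12 = 1.0502667.
Forward (SGD per MXN) = 0.07754 × 1.0674667 / 1.0502667 = 0.07880986.

0.078810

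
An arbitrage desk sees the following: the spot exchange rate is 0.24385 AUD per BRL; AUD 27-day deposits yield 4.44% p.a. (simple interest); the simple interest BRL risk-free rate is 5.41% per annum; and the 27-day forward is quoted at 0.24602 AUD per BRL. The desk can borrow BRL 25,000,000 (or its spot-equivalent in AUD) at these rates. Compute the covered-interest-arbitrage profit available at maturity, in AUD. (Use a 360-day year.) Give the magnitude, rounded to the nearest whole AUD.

T = 27/360 years.
Invest the BRL and cover forward: 25,000,000 × 1.0040575 × 0.24602 = AUD 6,175,455.65.
Convert at spot and invest in AUD: 25,000,000 × 0.24385 × 1.003330 = AUD 6,116,550.51.
The quoted forward overvalues BRL, so borrow AUD, buy BRL at spot, deposit the BRL at 5.41%, and sell the proceeds forward at 0.24602.
The gap between the two covered legs is AUD 58,905.

AUD 58,905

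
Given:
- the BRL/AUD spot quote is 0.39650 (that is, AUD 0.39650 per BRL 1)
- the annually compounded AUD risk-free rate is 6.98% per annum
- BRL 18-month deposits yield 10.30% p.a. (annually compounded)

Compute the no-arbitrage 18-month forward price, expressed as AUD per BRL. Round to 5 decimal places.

0.37873

T = 18/12 years.
Growth of 1 AUD over T: (1 + 0.0698)^(18/12) = 1.1065063.
Growth of 1 BRL over T: (1 + 0.1030)^(18/12) = 1.1584126.
So F = 0.3965 × 1.1065063 / 1.1584126 = 0.3787336 (AUD/BRL).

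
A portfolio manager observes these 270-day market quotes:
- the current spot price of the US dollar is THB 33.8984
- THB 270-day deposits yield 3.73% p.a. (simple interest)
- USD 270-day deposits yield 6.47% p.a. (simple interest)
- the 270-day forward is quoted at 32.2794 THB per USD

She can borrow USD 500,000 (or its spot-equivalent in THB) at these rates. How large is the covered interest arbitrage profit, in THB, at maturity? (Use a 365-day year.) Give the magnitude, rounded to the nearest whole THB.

THB 504,708

T = 270/365 years.
Route A — deposit USD, sell forward: 500,000 × 1.047860274 × 32.2794 = THB 16,912,150.46.
Route B — convert at spot, deposit THB: 500,000 × 33.8984 × 1.0275917808 = THB 17,416,858.61.
The quoted forward undervalues USD, so borrow USD, convert to THB at spot, deposit the THB at 3.73%, and buy USD forward at 32.2794 to cover the loan.
Arbitrage profit = |16,912,150.46 − 17,416,858.61| = THB 504,708.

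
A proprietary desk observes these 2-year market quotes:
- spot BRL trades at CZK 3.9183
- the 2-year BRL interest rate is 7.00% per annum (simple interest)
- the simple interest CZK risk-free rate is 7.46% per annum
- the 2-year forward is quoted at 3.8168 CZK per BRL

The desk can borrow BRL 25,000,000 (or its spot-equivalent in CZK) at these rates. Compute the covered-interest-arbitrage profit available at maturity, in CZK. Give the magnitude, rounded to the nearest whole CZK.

CZK 3,793,959

T = 2 years.
Invest the BRL and cover forward: 25,000,000 × 1.140000 × 3.8168 = CZK 108,778,800.00.
Convert at spot and invest in CZK: 25,000,000 × 3.9183 × 1.149200 = CZK 112,572,759.00.
The quoted forward undervalues BRL, so borrow BRL, convert to CZK at spot, deposit the CZK at 7.46%, and buy BRL forward at 3.8168 to cover the loan.
The gap between the two covered legs is CZK 3,793,959.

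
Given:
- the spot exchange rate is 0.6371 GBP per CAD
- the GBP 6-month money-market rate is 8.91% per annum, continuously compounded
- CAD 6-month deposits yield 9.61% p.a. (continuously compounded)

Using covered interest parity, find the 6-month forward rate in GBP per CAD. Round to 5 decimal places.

0.63487

T = 6/12 years.
Growth of 1 GBP over T: e^(0.0891×6/12) = 1.0455573.
CAD growth factor: e^(0.0961×6/12) = 1.0492231.
So F = 0.6371 × 1.0455573 / 1.0492231 = 0.6348741 (GBP/CAD).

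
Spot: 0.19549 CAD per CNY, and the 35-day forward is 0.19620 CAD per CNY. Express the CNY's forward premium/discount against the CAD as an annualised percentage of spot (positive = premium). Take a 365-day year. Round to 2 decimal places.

+3.79%

T = 35/365 years.
Period premium: (0.19620 − 0.19549)/0.19549 = 0.0036319.
×(1/T) gives 3.79% p.a.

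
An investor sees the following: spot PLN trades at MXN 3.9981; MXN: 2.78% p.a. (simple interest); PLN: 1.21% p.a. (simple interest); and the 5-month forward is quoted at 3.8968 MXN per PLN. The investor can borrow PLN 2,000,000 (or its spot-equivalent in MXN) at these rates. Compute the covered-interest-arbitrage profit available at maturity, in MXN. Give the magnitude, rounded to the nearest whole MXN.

MXN 255,930

T = 5/12 years.
Keep in PLN, deliver into the forward: 2,000,000·1.005041667·3.8968 = MXN 7,832,892.74.
Swap to MXN now, deposit: 2,000,000·3.9981·1.011583333 = MXN 8,088,822.65.
The quoted forward undervalues PLN, so borrow PLN, convert to MXN at spot, deposit the MXN at 2.78%, and buy PLN forward at 3.8968 to cover the loan.
Arbitrage profit = |7,832,892.74 − 8,088,822.65| = MXN 255,930.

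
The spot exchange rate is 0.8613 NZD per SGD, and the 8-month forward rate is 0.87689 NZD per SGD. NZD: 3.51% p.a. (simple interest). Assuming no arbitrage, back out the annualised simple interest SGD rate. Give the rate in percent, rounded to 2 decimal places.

0.78%

T = 8/12 years.
CIP gives F = S · g_NZD/g_SGD, so g_NZD/g_SGD = 0.87689/0.8613 = 1.0181005.
The NZD side grows by 1 + 0.0351×8/12 = 1.023400.
So the SGD growth factor = 1.0052053.
(1.0052053 − 1)/T = 0.007808, i.e. 0.78%.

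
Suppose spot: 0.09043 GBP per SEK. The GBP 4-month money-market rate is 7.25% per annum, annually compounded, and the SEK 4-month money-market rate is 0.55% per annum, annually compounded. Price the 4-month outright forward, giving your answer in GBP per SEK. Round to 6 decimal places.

0.092396

T = 4/12 years.
GBP accumulates by (1 + 0.0725)^(4/12) = 1.0236051.
SEK accumulates by (1 + 0.0055)^(4/12) = 1.001830.
Forward (GBP per SEK) = 0.09043 × 1.0236051 / 1.001830 = 0.09239553.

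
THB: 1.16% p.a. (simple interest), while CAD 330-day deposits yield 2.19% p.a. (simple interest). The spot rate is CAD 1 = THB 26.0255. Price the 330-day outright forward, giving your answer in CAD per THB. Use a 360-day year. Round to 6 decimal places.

0.038783

T = 330/360 years.
THB growth factor: 1 + 0.0116×330/360 = 1.0106333.
CAD growth factor: 1 + 0.0219×330/360 = 1.020075.
CIP: F = S · (grow THB)/(grow CAD) = 26.0255 × 1.0106333/1.020075 = 25.78461 THB per CAD.
Quoted the other way: 1/25.78461 = 0.038783 CAD per THB.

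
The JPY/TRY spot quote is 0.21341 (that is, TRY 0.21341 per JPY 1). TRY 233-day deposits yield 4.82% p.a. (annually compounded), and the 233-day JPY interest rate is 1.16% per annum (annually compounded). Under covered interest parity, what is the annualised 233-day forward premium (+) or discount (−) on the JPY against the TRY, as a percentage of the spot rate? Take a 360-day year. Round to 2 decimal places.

+3.60%

T = 233/360 years.
No-arbitrage forward: 0.21341 × 1.0309365 / 1.0074925 = 0.21837598 TRY/JPY.
(F − S)/S ÷ T = (0.21837598 − 0.21341)/0.21341/(233/360) = 0.035953 → 3.60%.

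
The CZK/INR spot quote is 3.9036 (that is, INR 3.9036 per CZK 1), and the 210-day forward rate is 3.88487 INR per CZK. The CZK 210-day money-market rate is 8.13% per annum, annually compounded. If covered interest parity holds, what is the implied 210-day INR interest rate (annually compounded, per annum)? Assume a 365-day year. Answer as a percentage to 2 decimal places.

T = 210/365 years.
F/S = 3.88487/3.9036 = 0.9952019 = (growth of INR) / (growth of CZK).
The CZK side grows by (1 + 0.0813)^(210/365) = 1.0459976.
That pins the INR growth at 1.0409788.
Annualise: 1.0409788^(365/210) − 1 = 0.072298 = 7.23%.

7.23%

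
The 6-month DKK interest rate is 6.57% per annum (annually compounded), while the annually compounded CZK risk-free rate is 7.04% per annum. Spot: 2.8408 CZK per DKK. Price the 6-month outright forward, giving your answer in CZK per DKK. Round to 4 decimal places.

T = 6/12 years.
CZK accumulates by (1 + 0.0704)^(6/12) = 1.0346014.
Growth of 1 DKK over T: (1 + 0.0657)^(6/12) = 1.0323275.
So F = 2.8408 × 1.0346014 / 1.0323275 = 2.847057 (CZK/DKK).

2.8471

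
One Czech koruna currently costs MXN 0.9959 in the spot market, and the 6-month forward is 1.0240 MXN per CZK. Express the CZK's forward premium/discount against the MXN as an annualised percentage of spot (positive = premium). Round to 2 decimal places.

+5.64%

T = 6/12 years.
(F − S)/S = (1.0240 − 0.9959)/0.9959 = 0.0282157.
Per annum: 0.0282157 / (6/12) = 0.056431 = 5.64%.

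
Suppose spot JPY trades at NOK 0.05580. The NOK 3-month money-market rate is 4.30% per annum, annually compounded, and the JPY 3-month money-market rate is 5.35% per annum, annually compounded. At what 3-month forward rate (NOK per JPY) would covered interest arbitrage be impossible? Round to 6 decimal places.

0.055660

T = 3/12 years.
Growth of 1 NOK over T: (1 + 0.0430)^(3/12) = 1.0105809.
JPY accumulates by (1 + 0.0535)^(3/12) = 1.0131147.
So F = 0.0558 × 1.0105809 / 1.0131147 = 0.05566044 (NOK/JPY).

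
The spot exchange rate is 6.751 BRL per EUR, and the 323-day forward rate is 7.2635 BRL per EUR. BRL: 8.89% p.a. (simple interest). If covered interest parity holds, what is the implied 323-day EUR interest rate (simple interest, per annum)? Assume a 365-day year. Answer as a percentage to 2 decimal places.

T = 323/365 years.
By CIP, F/S equals the BRL-to-EUR growth ratio: 7.2635/6.751 = 1.0759147.
BRL growth factor: 1 + 0.0889×323/365 = 1.0786704.
That pins the EUR growth at 1.0025613.
r = (1.0025613 − 1)/(323/365) = 0.002894 → 0.29%.

0.29%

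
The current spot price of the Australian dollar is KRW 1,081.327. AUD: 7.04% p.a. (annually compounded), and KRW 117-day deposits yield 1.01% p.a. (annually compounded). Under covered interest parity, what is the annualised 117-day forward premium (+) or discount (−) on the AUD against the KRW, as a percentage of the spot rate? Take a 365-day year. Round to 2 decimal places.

-5.74%

T = 117/365 years.
CIP forward (KRW per AUD) = 1081.327 × 1.0032265/1.0220472 = 1061.414680.
(F − S)/S ÷ T = (1061.414680 − 1081.327)/1081.327/(117/365) = -0.057448 → -5.74%.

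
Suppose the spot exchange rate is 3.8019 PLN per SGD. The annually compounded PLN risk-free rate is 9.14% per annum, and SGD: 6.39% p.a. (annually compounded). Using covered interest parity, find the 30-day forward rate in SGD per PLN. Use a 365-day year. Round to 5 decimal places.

0.26248

T = 30/365 years.
Growth of 1 PLN over T: (1 + 0.0914)^(30/365) = 1.0072145.
Growth of 1 SGD over T: (1 + 0.0639)^(30/365) = 1.0051041.
Forward (PLN per SGD) = 3.8019 × 1.0072145 / 1.0051041 = 3.809883.
Quoted the other way: 1/3.809883 = 0.26248 SGD per PLN.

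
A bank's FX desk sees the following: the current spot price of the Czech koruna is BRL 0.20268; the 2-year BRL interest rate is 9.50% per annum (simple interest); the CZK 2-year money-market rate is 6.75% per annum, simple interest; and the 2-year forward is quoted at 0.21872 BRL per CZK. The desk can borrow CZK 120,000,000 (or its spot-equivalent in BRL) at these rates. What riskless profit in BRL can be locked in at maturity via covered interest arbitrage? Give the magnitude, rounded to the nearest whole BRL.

T = 2 years.
Invest the CZK and cover forward: 120,000,000 × 1.135000 × 0.21872 = BRL 29,789,664.00.
Convert at spot and invest in BRL: 120,000,000 × 0.20268 × 1.190000 = BRL 28,942,704.00.
The quoted forward overvalues CZK, so borrow BRL, buy CZK at spot, deposit the CZK at 6.75%, and sell the proceeds forward at 0.21872.
Arbitrage profit = |29,789,664.00 − 28,942,704.00| = BRL 846,960.

BRL 846,960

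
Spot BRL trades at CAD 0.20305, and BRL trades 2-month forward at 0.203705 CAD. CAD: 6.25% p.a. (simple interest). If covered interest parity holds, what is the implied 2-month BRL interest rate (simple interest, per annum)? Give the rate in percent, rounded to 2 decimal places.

4.30%

T = 2/12 years.
By CIP, F/S equals the CAD-to-BRL growth ratio: 0.203705/0.20305 = 1.0032258.
The CAD side grows by 1 + 0.0625×2/12 = 1.0104167.
That pins the BRL growth at 1.0071678.
r = (1.0071678 − 1)/(2/12) = 0.043007 → 4.30%.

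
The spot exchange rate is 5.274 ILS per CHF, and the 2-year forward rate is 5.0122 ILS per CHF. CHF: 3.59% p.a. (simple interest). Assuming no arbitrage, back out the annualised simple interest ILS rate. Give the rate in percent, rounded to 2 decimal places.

T = 2 years.
F/S = 5.0122/5.274 = 0.9503603 = (growth of ILS) / (growth of CHF).
The CHF side grows by 1 + 0.0359×2 = 1.071800.
Hence g_ILS = 1.0185962.
(1.0185962 − 1)/T = 0.009298, i.e. 0.93%.

0.93%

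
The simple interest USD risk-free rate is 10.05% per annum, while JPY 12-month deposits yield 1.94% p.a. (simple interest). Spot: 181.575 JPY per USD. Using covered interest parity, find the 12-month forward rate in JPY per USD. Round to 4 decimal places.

168.1941

T = 1 year.
JPY accumulates by 1 + 0.0194×1 = 1.019400.
USD accumulates by 1 + 0.1005×1 = 1.100500.
Forward (JPY per USD) = 181.575 × 1.019400 / 1.100500 = 168.194053.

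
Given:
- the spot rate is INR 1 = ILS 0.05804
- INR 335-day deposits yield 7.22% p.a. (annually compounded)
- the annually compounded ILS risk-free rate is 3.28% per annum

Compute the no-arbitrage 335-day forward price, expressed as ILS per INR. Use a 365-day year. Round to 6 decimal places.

T = 335/365 years.
ILS growth factor: (1 + 0.0328)^(335/365) = 1.030064.
Growth of 1 INR over T: (1 + 0.0722)^(335/365) = 1.0660741.
So F = 0.05804 × 1.030064 / 1.0660741 = 0.05607951 (ILS/INR).

0.056080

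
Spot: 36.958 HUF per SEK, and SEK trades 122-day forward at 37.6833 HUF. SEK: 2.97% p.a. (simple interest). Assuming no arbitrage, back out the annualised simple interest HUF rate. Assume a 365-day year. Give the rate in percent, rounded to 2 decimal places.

8.90%

T = 122/365 years.
F/S = 37.6833/36.958 = 1.0196250 = (growth of HUF) / (growth of SEK).
SEK growth factor: 1 + 0.0297×122/365 = 1.0099271.
That pins the HUF growth at 1.0297469.
(1.0297469 − 1)/T = 0.088997, i.e. 8.90%.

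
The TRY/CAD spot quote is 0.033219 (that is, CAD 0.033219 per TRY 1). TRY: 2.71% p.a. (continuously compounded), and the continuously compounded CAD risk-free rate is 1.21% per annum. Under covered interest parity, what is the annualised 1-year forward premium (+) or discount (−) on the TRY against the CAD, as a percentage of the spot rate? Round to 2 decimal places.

T = 1 year.
CIP forward (CAD per TRY) = 0.033219 × 1.0121735/1.0274705 = 0.032724435.
(F − S)/S ÷ T = (0.032724435 − 0.033219)/0.033219/1 = -0.014888 → -1.49%.

-1.49%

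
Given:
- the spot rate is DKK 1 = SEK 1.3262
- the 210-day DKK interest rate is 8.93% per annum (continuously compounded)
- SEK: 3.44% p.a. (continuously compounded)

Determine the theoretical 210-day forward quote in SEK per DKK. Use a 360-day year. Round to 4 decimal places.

T = 210/360 years.
SEK accumulates by e^(0.0344×210/360) = 1.0202694.
DKK accumulates by e^(0.0893×210/360) = 1.0534723.
So F = 1.3262 × 1.0202694 / 1.0534723 = 1.284401 (SEK/DKK).

1.2844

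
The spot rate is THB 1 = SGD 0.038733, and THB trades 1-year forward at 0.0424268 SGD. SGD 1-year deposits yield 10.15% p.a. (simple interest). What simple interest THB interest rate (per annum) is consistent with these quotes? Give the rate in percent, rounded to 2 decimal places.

T = 1 year.
F/S = 0.0424268/0.038733 = 1.0953657 = (growth of SGD) / (growth of THB).
The SGD side grows by 1 + 0.1015×1 = 1.101500.
So the THB growth factor = 1.0056002.
r = (1.0056002 − 1)/1 = 0.005600 → 0.56%.

0.56%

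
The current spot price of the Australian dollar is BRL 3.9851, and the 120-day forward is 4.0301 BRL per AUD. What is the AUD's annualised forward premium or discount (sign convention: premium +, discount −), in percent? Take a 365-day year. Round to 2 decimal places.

+3.43%

T = 120/365 years.
(F − S)/S = (4.0301 − 3.9851)/3.9851 = 0.0112921.
×(1/T) gives 3.43% p.a.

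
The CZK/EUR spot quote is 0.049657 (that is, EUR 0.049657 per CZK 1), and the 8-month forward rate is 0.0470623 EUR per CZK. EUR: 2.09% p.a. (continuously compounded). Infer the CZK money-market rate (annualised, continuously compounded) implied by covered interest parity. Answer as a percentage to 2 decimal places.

T = 8/12 years.
CIP gives F = S · g_EUR/g_CZK, so g_EUR/g_CZK = 0.0470623/0.049657 = 0.9477475.
EUR growth factor: e^(0.0209×8/12) = 1.0140309.
That pins the CZK growth at 1.0699378.
r = ln(1.0699378)/(8/12) = 0.101401 → 10.14%.

10.14%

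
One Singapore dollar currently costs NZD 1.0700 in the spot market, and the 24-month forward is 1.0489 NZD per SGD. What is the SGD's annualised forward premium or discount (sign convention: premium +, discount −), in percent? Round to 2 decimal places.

-0.99%

T = 2 years.
SGD trades forward at -1.97196% vs spot over the period.
Annualise by dividing by T: -0.0197196 / 2 = -0.009860 → -0.99%.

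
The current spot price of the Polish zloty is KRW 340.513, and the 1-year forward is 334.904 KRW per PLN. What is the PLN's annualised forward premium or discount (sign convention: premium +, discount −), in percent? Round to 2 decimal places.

T = 1 year.
Period premium: (334.904 − 340.513)/340.513 = -0.0164722.
Annualise by dividing by T: -0.0164722 / 1 = -0.016472 → -1.65%.

-1.65%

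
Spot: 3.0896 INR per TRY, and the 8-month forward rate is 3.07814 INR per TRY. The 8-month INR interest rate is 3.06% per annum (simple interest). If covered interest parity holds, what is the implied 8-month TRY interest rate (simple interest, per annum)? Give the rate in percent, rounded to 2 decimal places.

T = 8/12 years.
CIP gives F = S · g_INR/g_TRY, so g_INR/g_TRY = 3.07814/3.0896 = 0.9962908.
The INR side grows by 1 + 0.0306×8/12 = 1.020400.
So the TRY growth factor = 1.024199.
(1.024199 − 1)/T = 0.036299, i.e. 3.63%.

3.63%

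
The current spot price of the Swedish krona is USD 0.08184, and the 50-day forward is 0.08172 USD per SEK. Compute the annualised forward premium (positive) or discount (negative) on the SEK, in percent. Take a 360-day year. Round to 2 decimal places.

-1.06%

T = 50/360 years.
Period premium: (0.08172 − 0.08184)/0.08184 = -0.0014663.
Per annum: -0.0014663 / (50/360) = -0.010557 = -1.06%.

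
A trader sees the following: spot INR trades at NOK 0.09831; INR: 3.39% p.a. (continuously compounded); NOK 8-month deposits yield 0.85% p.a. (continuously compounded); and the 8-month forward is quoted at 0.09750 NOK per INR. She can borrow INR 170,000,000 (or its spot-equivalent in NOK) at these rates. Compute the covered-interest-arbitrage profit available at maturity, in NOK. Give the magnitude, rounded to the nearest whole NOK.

NOK 146,186

T = 8/12 years.
Keep in INR, deliver into the forward: 170,000,000·1.0228573148·0.09750 = NOK 16,953,859.99.
Swap to NOK now, deposit: 170,000,000·0.09831·1.0056827526 = NOK 16,807,674.14.
The quoted forward overvalues INR, so borrow NOK, buy INR at spot, deposit the INR at 3.39%, and sell the proceeds forward at 0.09750.
Arbitrage profit = |16,953,859.99 − 16,807,674.14| = NOK 146,186.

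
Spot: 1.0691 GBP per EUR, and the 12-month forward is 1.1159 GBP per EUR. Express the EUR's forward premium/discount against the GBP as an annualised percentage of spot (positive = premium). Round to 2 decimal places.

+4.38%

T = 1 year.
Period premium: (1.1159 − 1.0691)/1.0691 = 0.0437751.
Per annum: 0.0437751 / 1 = 0.043775 = 4.38%.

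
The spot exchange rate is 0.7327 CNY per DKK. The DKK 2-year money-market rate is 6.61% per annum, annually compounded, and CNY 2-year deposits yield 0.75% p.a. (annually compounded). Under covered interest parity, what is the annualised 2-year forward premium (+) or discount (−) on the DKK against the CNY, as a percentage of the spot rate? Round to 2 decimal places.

-5.35%

T = 2 years.
CIP forward (CNY per DKK) = 0.7327 × 1.0150563/1.1365692 = 0.6543656.
Annualised premium = (F − S)/S × (1/T) = (0.6543656 − 0.7327)/0.7327 ÷ 2 = -5.35%.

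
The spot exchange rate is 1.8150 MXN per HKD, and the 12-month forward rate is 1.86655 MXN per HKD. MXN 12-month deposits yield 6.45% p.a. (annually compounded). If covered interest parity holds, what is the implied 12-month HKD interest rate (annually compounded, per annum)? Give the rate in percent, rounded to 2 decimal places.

T = 1 year.
By CIP, F/S equals the MXN-to-HKD growth ratio: 1.86655/1.815 = 1.0284022.
The MXN side grows by (1 + 0.0645)^1 = 1.064500.
Hence g_HKD = 1.0351009.
r = 1.0351009^(1/1) − 1 = 0.035101 → 3.51%.

3.51%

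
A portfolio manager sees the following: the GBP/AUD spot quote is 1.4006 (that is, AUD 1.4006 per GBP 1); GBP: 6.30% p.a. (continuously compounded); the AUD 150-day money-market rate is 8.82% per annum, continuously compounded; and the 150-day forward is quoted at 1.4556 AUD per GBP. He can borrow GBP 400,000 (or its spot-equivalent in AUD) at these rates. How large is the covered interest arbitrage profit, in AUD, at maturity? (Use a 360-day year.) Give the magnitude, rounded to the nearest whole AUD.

T = 150/360 years.
Invest the GBP and cover forward: 400,000 × 1.02659757 × 1.4556 = AUD 597,726.17.
Convert at spot and invest in AUD: 400,000 × 1.4006 × 1.03743363 = AUD 581,211.82.
The quoted forward overvalues GBP, so borrow AUD, buy GBP at spot, deposit the GBP at 6.30%, and sell the proceeds forward at 1.4556.
The gap between the two covered legs is AUD 16,514.

AUD 16,514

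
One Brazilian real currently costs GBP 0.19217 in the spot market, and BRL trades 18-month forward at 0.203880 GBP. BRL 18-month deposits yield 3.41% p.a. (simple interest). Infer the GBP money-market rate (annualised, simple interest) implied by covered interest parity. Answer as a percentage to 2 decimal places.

T = 18/12 years.
F/S = 0.20388/0.19217 = 1.0609356 = (growth of GBP) / (growth of BRL).
The BRL side grows by 1 + 0.0341×18/12 = 1.051150.
So the GBP growth factor = 1.1152025.
r = (1.1152025 − 1)/(18/12) = 0.076802 → 7.68%.

7.68%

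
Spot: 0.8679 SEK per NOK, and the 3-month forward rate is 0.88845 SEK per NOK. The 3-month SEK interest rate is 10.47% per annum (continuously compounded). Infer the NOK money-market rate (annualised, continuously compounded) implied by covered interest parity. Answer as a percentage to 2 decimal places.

1.11%

T = 3/12 years.
By CIP, F/S equals the SEK-to-NOK growth ratio: 0.88845/0.8679 = 1.0236778.
SEK growth factor: e^(0.1047×3/12) = 1.0265206.
Hence g_NOK = 1.002777.
Take logs: ln 1.002777 / (3/12) = 0.011093, so 1.11%.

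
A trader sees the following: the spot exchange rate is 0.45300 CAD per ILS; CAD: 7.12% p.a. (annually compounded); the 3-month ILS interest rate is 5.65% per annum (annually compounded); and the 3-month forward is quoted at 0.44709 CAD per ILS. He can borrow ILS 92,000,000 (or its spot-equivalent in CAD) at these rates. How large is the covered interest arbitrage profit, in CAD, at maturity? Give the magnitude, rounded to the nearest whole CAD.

CAD 697,456

T = 3/12 years.
Invest the ILS and cover forward: 92,000,000 × 1.0138352225 × 0.44709 = CAD 41,701,354.25.
Convert at spot and invest in CAD: 92,000,000 × 0.45300 × 1.0173435618 = CAD 42,398,810.28.
The quoted forward undervalues ILS, so borrow ILS, convert to CAD at spot, deposit the CAD at 7.12%, and buy ILS forward at 0.44709 to cover the loan.
Profit = 42,398,810.28 − 41,701,354.25 = CAD 697,456.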